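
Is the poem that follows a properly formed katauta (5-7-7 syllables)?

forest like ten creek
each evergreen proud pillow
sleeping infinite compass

Yes

Line 1: "forest like ten creek": 2+1+1+1 = 5 ✓
Line 2: "each evergreen proud pillow": 1+3+1+2 = 7 ✓
Line 3: "sleeping infinite compass": 2+3+2 = 7 ✓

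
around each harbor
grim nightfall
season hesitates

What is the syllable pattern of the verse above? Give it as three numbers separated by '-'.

5-3-5

Line 1: around (2), each (1), harbor (2) → 5
Line 2: grim (1), nightfall (2) → 3
Line 3: season (2), hesitates (3) → 5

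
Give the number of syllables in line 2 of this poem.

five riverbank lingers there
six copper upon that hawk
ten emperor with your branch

Line 2: six(1) + copper(2) + upon(2) + that(1) + hawk(1) = 7

7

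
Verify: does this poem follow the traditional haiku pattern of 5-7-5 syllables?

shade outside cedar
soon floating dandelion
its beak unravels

Yes

Line 1: shade (1), outside (2), cedar (2) → 5 ✓
Line 2: soon (1), floating (2), dandelion (4) → 7 ✓
Line 3: its (1), beak (1), unravels (3) → 5 ✓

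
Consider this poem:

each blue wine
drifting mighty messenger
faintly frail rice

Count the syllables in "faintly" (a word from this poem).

2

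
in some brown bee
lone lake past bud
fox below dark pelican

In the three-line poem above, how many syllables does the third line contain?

The third line: "fox below dark pelican": 1+2+1+3 = 7

7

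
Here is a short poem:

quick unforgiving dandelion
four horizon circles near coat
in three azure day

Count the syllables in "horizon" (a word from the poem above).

3

"horizon" has 3 syllables.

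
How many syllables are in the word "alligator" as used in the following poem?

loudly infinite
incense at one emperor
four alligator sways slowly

4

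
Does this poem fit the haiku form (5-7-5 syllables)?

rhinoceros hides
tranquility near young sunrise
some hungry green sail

Line 1: "rhinoceros hides": 4+1 = 5 ✓
Line 2: "tranquility near young sunrise": 4+1+1+2 = 8 (expected 7)
Line 3: "some hungry green sail": 1+2+1+1 = 5 ✓

No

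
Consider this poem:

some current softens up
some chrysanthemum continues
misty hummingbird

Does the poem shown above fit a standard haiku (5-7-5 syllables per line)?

No

Line 1: some(1) + current(2) + softens(2) + up(1) = 6 (expected 5)
Line 2: some(1) + chrysanthemum(4) + continues(3) = 8 (expected 7)
Line 3: misty(2) + hummingbird(3) = 5 ✓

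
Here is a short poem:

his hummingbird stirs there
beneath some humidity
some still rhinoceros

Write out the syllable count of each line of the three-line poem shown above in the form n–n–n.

6–7–6

Line 1: his (1), hummingbird (3), stirs (1), there (1) → 6
Line 2: beneath (2), some (1), humidity (4) → 7
Line 3: some (1), still (1), rhinoceros (4) → 6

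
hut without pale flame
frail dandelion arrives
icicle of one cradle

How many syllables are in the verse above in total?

Line 1: hut(1) + without(2) + pale(1) + flame(1) = 5
Line 2: frail(1) + dandelion(4) + arrives(2) = 7
Line 3: icicle(3) + of(1) + one(1) + cradle(2) = 7
Total: 5 + 7 + 7 = 19

19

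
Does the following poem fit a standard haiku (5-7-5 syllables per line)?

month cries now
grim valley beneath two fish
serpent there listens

Line 1: month(1) + cries(1) + now(1) = 3 (expected 5)
Line 2: grim(1) + valley(2) + beneath(2) + two(1) + fish(1) = 7 ✓
Line 3: serpent(2) + there(1) + listens(2) = 5 ✓

No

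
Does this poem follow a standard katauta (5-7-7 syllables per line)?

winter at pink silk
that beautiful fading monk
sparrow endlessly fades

Line 1: winter (2), at (1), pink (1), silk (1) → 5 ✓
Line 2: that (1), beautiful (3), fading (2), monk (1) → 7 ✓
Line 3: sparrow (2), endlessly (3), fades (1) → 6 (expected 7)

No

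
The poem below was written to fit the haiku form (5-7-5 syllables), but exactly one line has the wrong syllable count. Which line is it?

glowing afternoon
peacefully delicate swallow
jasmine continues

Line 2

Line 1: glowing(2) + afternoon(3) = 5 ✓
Line 2: peacefully(3) + delicate(3) + swallow(2) = 8 (expected 7)
Line 3: jasmine(2) + continues(3) = 5 ✓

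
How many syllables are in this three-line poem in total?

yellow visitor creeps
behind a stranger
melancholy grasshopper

18

Line 1: "yellow visitor creeps": 2+3+1 = 6
Line 2: "behind a stranger": 2+1+2 = 5
Line 3: "melancholy grasshopper": 4+3 = 7
Total: 6 + 5 + 7 = 18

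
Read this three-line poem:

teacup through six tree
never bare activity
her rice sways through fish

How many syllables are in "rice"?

1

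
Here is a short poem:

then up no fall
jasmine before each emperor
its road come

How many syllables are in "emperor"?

3

"emperor" has 3 syllables.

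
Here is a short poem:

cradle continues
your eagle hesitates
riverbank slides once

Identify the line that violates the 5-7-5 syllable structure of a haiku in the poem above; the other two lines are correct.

Line 1: cradle (2), continues (3) → 5 ✓
Line 2: your (1), eagle (2), hesitates (3) → 6 (expected 7)
Line 3: riverbank (3), slides (1), once (1) → 5 ✓

The second line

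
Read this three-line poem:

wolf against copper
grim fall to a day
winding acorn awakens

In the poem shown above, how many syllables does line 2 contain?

5

Line 2: grim(1) + fall(1) + to(1) + a(1) + day(1) = 5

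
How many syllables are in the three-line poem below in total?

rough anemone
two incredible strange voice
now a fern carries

17

Line 1: "rough anemone": 1+4 = 5
Line 2: "two incredible strange voice": 1+4+1+1 = 7
Line 3: "now a fern carries": 1+1+1+2 = 5
Total: 5 + 7 + 5 = 17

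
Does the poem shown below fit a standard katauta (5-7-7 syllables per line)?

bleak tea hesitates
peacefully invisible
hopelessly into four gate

Yes

Line 1: "bleak tea hesitates": 1+1+3 = 5 ✓
Line 2: "peacefully invisible": 3+4 = 7 ✓
Line 3: "hopelessly into four gate": 3+2+1+1 = 7 ✓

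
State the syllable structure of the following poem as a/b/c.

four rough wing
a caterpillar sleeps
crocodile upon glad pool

3/6/7

Line 1: four(1) + rough(1) + wing(1) = 3
Line 2: a(1) + caterpillar(4) + sleeps(1) = 6
Line 3: crocodile(3) + upon(2) + glad(1) + pool(1) = 7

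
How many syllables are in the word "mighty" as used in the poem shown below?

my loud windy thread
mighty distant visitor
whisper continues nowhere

"mighty" has 2 syllables.

2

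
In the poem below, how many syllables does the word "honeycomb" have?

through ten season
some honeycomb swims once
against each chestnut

3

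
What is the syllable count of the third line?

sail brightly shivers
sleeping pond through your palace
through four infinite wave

6

The third line: through(1) + four(1) + infinite(3) + wave(1) = 6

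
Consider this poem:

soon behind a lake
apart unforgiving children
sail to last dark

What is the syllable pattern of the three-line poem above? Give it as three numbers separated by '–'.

5–8–4

Line 1: soon(1) + behind(2) + a(1) + lake(1) = 5
Line 2: apart(2) + unforgiving(4) + children(2) = 8
Line 3: sail(1) + to(1) + last(1) + dark(1) = 4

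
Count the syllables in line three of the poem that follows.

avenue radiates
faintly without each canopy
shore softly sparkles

5

Line three: shore (1), softly (2), sparkles (2) → 5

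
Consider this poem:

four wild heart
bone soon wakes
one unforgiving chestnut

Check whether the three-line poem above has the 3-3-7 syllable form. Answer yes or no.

Yes

Line 1: "four wild heart": 1+1+1 = 3 ✓
Line 2: "bone soon wakes": 1+1+1 = 3 ✓
Line 3: "one unforgiving chestnut": 1+4+2 = 7 ✓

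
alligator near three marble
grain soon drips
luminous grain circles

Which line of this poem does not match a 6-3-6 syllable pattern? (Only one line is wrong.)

Line 1: alligator (4), near (1), three (1), marble (2) → 8 (expected 6)
Line 2: grain (1), soon (1), drips (1) → 3 ✓
Line 3: luminous (3), grain (1), circles (2) → 6 ✓

Line 1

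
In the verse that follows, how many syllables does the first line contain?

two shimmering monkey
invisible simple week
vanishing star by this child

6

The first line: "two shimmering monkey": 1+3+2 = 6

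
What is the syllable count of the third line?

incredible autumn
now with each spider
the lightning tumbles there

The third line: the(1) + lightning(2) + tumbles(2) + there(1) = 6

6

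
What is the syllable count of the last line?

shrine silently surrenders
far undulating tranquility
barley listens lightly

The last line: barley (2), listens (2), lightly (2) → 6

6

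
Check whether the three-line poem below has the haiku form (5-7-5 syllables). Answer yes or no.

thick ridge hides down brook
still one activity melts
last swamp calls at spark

Line 1: thick (1), ridge (1), hides (1), down (1), brook (1) → 5 ✓
Line 2: still (1), one (1), activity (4), melts (1) → 7 ✓
Line 3: last (1), swamp (1), calls (1), at (1), spark (1) → 5 ✓

Yes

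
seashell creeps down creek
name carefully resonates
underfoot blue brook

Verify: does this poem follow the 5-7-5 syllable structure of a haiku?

Line 1: "seashell creeps down creek": 2+1+1+1 = 5 ✓
Line 2: "name carefully resonates": 1+3+3 = 7 ✓
Line 3: "underfoot blue brook": 3+1+1 = 5 ✓

Yes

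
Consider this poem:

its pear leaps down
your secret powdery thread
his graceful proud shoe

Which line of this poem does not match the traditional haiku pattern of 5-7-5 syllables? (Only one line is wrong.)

Line 1: its(1) + pear(1) + leaps(1) + down(1) = 4 (expected 5)
Line 2: your(1) + secret(2) + powdery(3) + thread(1) = 7 ✓
Line 3: his(1) + graceful(2) + proud(1) + shoe(1) = 5 ✓

The first line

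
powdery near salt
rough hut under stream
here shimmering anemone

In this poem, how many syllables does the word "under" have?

2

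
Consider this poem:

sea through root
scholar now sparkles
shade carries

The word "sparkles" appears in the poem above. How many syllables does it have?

2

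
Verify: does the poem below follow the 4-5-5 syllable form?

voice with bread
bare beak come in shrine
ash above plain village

Line 1: "voice with bread": 1+1+1 = 3 (expected 4)
Line 2: "bare beak come in shrine": 1+1+1+1+1 = 5 ✓
Line 3: "ash above plain village": 1+2+1+2 = 6 (expected 5)

No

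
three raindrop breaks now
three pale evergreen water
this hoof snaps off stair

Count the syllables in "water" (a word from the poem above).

2

"water" has 2 syllables.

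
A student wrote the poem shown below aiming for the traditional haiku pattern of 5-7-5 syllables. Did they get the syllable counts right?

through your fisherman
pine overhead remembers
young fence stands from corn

Yes

Line 1: through (1), your (1), fisherman (3) → 5 ✓
Line 2: pine (1), overhead (3), remembers (3) → 7 ✓
Line 3: young (1), fence (1), stands (1), from (1), corn (1) → 5 ✓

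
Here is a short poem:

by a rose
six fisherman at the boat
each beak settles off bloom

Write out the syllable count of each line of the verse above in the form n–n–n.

Line 1: "by a rose": 1+1+1 = 3
Line 2: "six fisherman at the boat": 1+3+1+1+1 = 7
Line 3: "each beak settles off bloom": 1+1+2+1+1 = 6

3–7–6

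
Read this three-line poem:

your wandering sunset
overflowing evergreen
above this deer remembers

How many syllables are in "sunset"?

"sunset" has 2 syllables.

2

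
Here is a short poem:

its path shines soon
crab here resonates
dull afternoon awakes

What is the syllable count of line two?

Line two: crab(1) + here(1) + resonates(3) = 5

5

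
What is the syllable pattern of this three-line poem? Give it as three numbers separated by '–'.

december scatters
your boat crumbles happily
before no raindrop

Line 1: december(3) + scatters(2) = 5
Line 2: your(1) + boat(1) + crumbles(2) + happily(3) = 7
Line 3: before(2) + no(1) + raindrop(2) = 5

5–7–5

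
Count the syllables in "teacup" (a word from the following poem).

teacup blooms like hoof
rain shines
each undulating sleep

"teacup" has 2 syllables.

2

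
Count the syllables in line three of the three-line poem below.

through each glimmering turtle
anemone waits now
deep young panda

4

Line three: deep(1) + young(1) + panda(2) = 4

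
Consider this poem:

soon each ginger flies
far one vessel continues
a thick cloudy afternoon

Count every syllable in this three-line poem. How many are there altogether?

Line 1: "soon each ginger flies": 1+1+2+1 = 5
Line 2: "far one vessel continues": 1+1+2+3 = 7
Line 3: "a thick cloudy afternoon": 1+1+2+3 = 7
Total: 5 + 7 + 7 = 19

19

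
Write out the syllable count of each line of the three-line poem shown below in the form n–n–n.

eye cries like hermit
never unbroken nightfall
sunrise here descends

5–7–5

Line 1: "eye cries like hermit": 1+1+1+2 = 5
Line 2: "never unbroken nightfall": 2+3+2 = 7
Line 3: "sunrise here descends": 2+1+2 = 5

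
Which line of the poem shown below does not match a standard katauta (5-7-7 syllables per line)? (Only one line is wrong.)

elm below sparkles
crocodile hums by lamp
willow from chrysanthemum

Line 1: elm (1), below (2), sparkles (2) → 5 ✓
Line 2: crocodile (3), hums (1), by (1), lamp (1) → 6 (expected 7)
Line 3: willow (2), from (1), chrysanthemum (4) → 7 ✓

The second line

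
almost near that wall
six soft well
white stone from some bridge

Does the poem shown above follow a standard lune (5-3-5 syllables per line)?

Line 1: almost (2), near (1), that (1), wall (1) → 5 ✓
Line 2: six (1), soft (1), well (1) → 3 ✓
Line 3: white (1), stone (1), from (1), some (1), bridge (1) → 5 ✓

Yes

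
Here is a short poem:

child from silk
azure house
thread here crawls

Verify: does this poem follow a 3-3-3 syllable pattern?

Line 1: child(1) + from(1) + silk(1) = 3 ✓
Line 2: azure(2) + house(1) = 3 ✓
Line 3: thread(1) + here(1) + crawls(1) = 3 ✓

Yes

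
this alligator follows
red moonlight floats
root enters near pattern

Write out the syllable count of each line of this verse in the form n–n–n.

Line 1: this(1) + alligator(4) + follows(2) = 7
Line 2: red(1) + moonlight(2) + floats(1) = 4
Line 3: root(1) + enters(2) + near(1) + pattern(2) = 6

7–4–6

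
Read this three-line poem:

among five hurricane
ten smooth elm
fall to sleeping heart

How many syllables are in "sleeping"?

2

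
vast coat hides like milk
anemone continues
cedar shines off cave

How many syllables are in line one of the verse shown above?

Line one: "vast coat hides like milk": 1+1+1+1+1 = 5

5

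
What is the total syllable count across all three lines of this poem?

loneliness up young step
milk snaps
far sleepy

Line 1: loneliness (3), up (1), young (1), step (1) → 6
Line 2: milk (1), snaps (1) → 2
Line 3: far (1), sleepy (2) → 3
Total: 6 + 2 + 3 = 11

11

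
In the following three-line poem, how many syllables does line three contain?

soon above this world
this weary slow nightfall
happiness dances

5

Line three: happiness (3), dances (2) → 5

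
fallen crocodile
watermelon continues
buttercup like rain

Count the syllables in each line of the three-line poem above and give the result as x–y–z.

5–7–5

Line 1: fallen (2), crocodile (3) → 5
Line 2: watermelon (4), continues (3) → 7
Line 3: buttercup (3), like (1), rain (1) → 5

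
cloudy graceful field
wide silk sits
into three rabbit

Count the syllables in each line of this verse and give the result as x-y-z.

Line 1: "cloudy graceful field": 2+2+1 = 5
Line 2: "wide silk sits": 1+1+1 = 3
Line 3: "into three rabbit": 2+1+2 = 5

5-3-5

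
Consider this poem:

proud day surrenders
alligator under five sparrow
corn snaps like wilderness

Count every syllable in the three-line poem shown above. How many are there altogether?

20

Line 1: "proud day surrenders": 1+1+3 = 5
Line 2: "alligator under five sparrow": 4+2+1+2 = 9
Line 3: "corn snaps like wilderness": 1+1+1+3 = 6
Total: 5 + 9 + 6 = 20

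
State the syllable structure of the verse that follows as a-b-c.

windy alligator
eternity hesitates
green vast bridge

Line 1: windy (2), alligator (4) → 6
Line 2: eternity (4), hesitates (3) → 7
Line 3: green (1), vast (1), bridge (1) → 3

6-7-3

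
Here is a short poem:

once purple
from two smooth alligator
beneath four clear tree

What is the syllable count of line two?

7

Line two: from (1), two (1), smooth (1), alligator (4) → 7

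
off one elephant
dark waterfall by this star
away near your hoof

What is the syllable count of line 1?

5

Line 1: "off one elephant": 1+1+3 = 5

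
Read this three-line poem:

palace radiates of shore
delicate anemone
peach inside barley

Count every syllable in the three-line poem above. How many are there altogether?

Line 1: "palace radiates of shore": 2+3+1+1 = 7
Line 2: "delicate anemone": 3+4 = 7
Line 3: "peach inside barley": 1+2+2 = 5
Total: 7 + 7 + 5 = 19

19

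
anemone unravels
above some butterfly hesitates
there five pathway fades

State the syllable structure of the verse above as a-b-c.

7-9-5

Line 1: "anemone unravels": 4+3 = 7
Line 2: "above some butterfly hesitates": 2+1+3+3 = 9
Line 3: "there five pathway fades": 1+1+2+1 = 5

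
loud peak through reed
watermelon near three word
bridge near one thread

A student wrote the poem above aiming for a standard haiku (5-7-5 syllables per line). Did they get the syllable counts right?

Line 1: loud(1) + peak(1) + through(1) + reed(1) = 4 (expected 5)
Line 2: watermelon(4) + near(1) + three(1) + word(1) = 7 ✓
Line 3: bridge(1) + near(1) + one(1) + thread(1) = 4 (expected 5)

No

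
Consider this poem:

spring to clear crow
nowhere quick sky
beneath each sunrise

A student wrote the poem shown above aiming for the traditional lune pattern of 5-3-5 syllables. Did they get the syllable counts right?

No

Line 1: spring(1) + to(1) + clear(1) + crow(1) = 4 (expected 5)
Line 2: nowhere(2) + quick(1) + sky(1) = 4 (expected 3)
Line 3: beneath(2) + each(1) + sunrise(2) = 5 ✓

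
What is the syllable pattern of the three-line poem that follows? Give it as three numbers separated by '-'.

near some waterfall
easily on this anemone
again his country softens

Line 1: near(1) + some(1) + waterfall(3) = 5
Line 2: easily(3) + on(1) + this(1) + anemone(4) = 9
Line 3: again(2) + his(1) + country(2) + softens(2) = 7

5-9-7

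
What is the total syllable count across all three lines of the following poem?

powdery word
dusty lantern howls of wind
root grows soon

Line 1: "powdery word": 3+1 = 4
Line 2: "dusty lantern howls of wind": 2+2+1+1+1 = 7
Line 3: "root grows soon": 1+1+1 = 3
Total: 4 + 7 + 3 = 14

14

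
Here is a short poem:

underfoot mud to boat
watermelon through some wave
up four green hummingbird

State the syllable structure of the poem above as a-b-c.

6-7-6

Line 1: "underfoot mud to boat": 3+1+1+1 = 6
Line 2: "watermelon through some wave": 4+1+1+1 = 7
Line 3: "up four green hummingbird": 1+1+1+3 = 6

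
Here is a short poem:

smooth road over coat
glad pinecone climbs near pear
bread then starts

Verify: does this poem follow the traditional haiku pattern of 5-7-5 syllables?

Line 1: smooth(1) + road(1) + over(2) + coat(1) = 5 ✓
Line 2: glad(1) + pinecone(2) + climbs(1) + near(1) + pear(1) = 6 (expected 7)
Line 3: bread(1) + then(1) + starts(1) = 3 (expected 5)

No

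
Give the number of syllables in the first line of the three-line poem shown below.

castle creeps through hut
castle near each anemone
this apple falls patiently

5

The first line: "castle creeps through hut": 2+1+1+1 = 5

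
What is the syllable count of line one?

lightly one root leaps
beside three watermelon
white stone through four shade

Line one: "lightly one root leaps": 2+1+1+1 = 5

5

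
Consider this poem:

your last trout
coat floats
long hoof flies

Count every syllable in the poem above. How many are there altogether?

Line 1: "your last trout": 1+1+1 = 3
Line 2: "coat floats": 1+1 = 2
Line 3: "long hoof flies": 1+1+1 = 3
Total: 3 + 2 + 3 = 8

8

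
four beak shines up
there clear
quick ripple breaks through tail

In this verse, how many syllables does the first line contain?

The first line: "four beak shines up": 1+1+1+1 = 4

4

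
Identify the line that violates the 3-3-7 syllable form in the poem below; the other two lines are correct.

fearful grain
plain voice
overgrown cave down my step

The second line

Line 1: fearful(2) + grain(1) = 3 ✓
Line 2: plain(1) + voice(1) = 2 (expected 3)
Line 3: overgrown(3) + cave(1) + down(1) + my(1) + step(1) = 7 ✓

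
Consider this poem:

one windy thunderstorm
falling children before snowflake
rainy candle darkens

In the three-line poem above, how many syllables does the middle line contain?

8

The middle line: falling (2), children (2), before (2), snowflake (2) → 8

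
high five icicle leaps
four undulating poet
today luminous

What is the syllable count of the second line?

7

The second line: four (1), undulating (4), poet (2) → 7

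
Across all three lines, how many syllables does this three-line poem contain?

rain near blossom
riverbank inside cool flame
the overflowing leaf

Line 1: "rain near blossom": 1+1+2 = 4
Line 2: "riverbank inside cool flame": 3+2+1+1 = 7
Line 3: "the overflowing leaf": 1+4+1 = 6
Total: 4 + 7 + 6 = 17

17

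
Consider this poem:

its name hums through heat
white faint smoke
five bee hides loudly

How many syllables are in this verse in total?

13

Line 1: "its name hums through heat": 1+1+1+1+1 = 5
Line 2: "white faint smoke": 1+1+1 = 3
Line 3: "five bee hides loudly": 1+1+1+2 = 5
Total: 5 + 3 + 5 = 13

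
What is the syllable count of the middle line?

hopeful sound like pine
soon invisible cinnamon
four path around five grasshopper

The middle line: "soon invisible cinnamon": 1+4+3 = 8

8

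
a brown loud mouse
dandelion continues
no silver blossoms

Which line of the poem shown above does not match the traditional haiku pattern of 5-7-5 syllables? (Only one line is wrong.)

Line 1: a (1), brown (1), loud (1), mouse (1) → 4 (expected 5)
Line 2: dandelion (4), continues (3) → 7 ✓
Line 3: no (1), silver (2), blossoms (2) → 5 ✓

The first line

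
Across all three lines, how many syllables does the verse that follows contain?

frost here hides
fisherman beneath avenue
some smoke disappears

Line 1: frost(1) + here(1) + hides(1) = 3
Line 2: fisherman(3) + beneath(2) + avenue(3) = 8
Line 3: some(1) + smoke(1) + disappears(3) = 5
Total: 3 + 8 + 5 = 16

16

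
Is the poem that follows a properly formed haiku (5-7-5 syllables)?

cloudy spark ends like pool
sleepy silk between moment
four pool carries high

Line 1: cloudy (2), spark (1), ends (1), like (1), pool (1) → 6 (expected 5)
Line 2: sleepy (2), silk (1), between (2), moment (2) → 7 ✓
Line 3: four (1), pool (1), carries (2), high (1) → 5 ✓

No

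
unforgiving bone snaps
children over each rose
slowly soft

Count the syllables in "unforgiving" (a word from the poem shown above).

4

"unforgiving" has 4 syllables.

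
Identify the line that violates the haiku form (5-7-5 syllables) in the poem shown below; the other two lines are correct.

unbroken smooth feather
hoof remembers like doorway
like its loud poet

Line 1

Line 1: "unbroken smooth feather": 3+1+2 = 6 (expected 5)
Line 2: "hoof remembers like doorway": 1+3+1+2 = 7 ✓
Line 3: "like its loud poet": 1+1+1+2 = 5 ✓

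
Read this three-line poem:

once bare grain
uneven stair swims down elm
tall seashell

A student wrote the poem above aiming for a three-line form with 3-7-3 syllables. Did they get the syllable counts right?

Line 1: "once bare grain": 1+1+1 = 3 ✓
Line 2: "uneven stair swims down elm": 3+1+1+1+1 = 7 ✓
Line 3: "tall seashell": 1+2 = 3 ✓

Yes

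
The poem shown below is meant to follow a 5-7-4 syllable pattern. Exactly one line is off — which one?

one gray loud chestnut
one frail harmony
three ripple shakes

The second line

Line 1: one (1), gray (1), loud (1), chestnut (2) → 5 ✓
Line 2: one (1), frail (1), harmony (3) → 5 (expected 7)
Line 3: three (1), ripple (2), shakes (1) → 4 ✓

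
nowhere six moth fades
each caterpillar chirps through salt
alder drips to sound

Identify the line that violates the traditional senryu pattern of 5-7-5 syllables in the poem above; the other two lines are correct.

Line 2

Line 1: "nowhere six moth fades": 2+1+1+1 = 5 ✓
Line 2: "each caterpillar chirps through salt": 1+4+1+1+1 = 8 (expected 7)
Line 3: "alder drips to sound": 2+1+1+1 = 5 ✓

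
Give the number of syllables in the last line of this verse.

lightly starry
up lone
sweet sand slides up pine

The last line: "sweet sand slides up pine": 1+1+1+1+1 = 5

5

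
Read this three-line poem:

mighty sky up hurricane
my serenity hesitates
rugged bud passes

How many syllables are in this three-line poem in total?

Line 1: mighty(2) + sky(1) + up(1) + hurricane(3) = 7
Line 2: my(1) + serenity(4) + hesitates(3) = 8
Line 3: rugged(2) + bud(1) + passes(2) = 5
Total: 7 + 8 + 5 = 20

20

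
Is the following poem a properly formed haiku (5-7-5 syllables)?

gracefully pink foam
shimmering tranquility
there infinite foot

Line 1: "gracefully pink foam": 3+1+1 = 5 ✓
Line 2: "shimmering tranquility": 3+4 = 7 ✓
Line 3: "there infinite foot": 1+3+1 = 5 ✓

Yes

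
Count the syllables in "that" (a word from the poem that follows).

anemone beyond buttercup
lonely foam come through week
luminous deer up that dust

1

"that" has 1 syllable.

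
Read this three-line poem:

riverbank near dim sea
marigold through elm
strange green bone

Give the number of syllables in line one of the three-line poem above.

Line one: riverbank (3), near (1), dim (1), sea (1) → 6

6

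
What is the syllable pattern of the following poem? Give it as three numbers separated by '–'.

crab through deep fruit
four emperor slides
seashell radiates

Line 1: "crab through deep fruit": 1+1+1+1 = 4
Line 2: "four emperor slides": 1+3+1 = 5
Line 3: "seashell radiates": 2+3 = 5

4–5–5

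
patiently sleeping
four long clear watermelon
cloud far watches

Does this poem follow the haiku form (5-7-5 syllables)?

Line 1: "patiently sleeping": 3+2 = 5 ✓
Line 2: "four long clear watermelon": 1+1+1+4 = 7 ✓
Line 3: "cloud far watches": 1+1+2 = 4 (expected 5)

No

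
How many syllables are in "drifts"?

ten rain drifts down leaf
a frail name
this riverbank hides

1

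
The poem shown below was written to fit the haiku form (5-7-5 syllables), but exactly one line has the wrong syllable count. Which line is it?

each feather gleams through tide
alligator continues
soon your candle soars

Line 1: each (1), feather (2), gleams (1), through (1), tide (1) → 6 (expected 5)
Line 2: alligator (4), continues (3) → 7 ✓
Line 3: soon (1), your (1), candle (2), soars (1) → 5 ✓

Line 1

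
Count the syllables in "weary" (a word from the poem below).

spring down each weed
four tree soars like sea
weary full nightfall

2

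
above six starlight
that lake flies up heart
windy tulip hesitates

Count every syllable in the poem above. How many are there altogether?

Line 1: above (2), six (1), starlight (2) → 5
Line 2: that (1), lake (1), flies (1), up (1), heart (1) → 5
Line 3: windy (2), tulip (2), hesitates (3) → 7
Total: 5 + 5 + 7 = 17

17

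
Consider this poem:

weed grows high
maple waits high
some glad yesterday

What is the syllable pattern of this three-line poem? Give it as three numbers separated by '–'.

3–4–5

Line 1: "weed grows high": 1+1+1 = 3
Line 2: "maple waits high": 2+1+1 = 4
Line 3: "some glad yesterday": 1+1+3 = 5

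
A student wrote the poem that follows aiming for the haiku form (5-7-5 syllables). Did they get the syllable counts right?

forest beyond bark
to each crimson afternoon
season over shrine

Line 1: "forest beyond bark": 2+2+1 = 5 ✓
Line 2: "to each crimson afternoon": 1+1+2+3 = 7 ✓
Line 3: "season over shrine": 2+2+1 = 5 ✓

Yes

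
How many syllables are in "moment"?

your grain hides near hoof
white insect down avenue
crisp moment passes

2

"moment" has 2 syllables.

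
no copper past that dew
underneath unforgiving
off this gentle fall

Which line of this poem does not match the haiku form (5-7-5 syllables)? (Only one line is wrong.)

Line 1: "no copper past that dew": 1+2+1+1+1 = 6 (expected 5)
Line 2: "underneath unforgiving": 3+4 = 7 ✓
Line 3: "off this gentle fall": 1+1+2+1 = 5 ✓

The first line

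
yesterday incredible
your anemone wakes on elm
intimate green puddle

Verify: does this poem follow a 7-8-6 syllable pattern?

Yes

Line 1: yesterday(3) + incredible(4) = 7 ✓
Line 2: your(1) + anemone(4) + wakes(1) + on(1) + elm(1) = 8 ✓
Line 3: intimate(3) + green(1) + puddle(2) = 6 ✓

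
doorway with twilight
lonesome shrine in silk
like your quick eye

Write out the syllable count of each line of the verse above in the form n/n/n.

Line 1: doorway(2) + with(1) + twilight(2) = 5
Line 2: lonesome(2) + shrine(1) + in(1) + silk(1) = 5
Line 3: like(1) + your(1) + quick(1) + eye(1) = 4

5/5/4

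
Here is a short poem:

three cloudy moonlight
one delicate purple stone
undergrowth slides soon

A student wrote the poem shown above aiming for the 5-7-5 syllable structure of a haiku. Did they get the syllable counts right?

Line 1: "three cloudy moonlight": 1+2+2 = 5 ✓
Line 2: "one delicate purple stone": 1+3+2+1 = 7 ✓
Line 3: "undergrowth slides soon": 3+1+1 = 5 ✓

Yes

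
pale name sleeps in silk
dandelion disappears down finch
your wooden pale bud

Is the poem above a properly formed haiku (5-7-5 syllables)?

Line 1: pale(1) + name(1) + sleeps(1) + in(1) + silk(1) = 5 ✓
Line 2: dandelion(4) + disappears(3) + down(1) + finch(1) = 9 (expected 7)
Line 3: your(1) + wooden(2) + pale(1) + bud(1) = 5 ✓

No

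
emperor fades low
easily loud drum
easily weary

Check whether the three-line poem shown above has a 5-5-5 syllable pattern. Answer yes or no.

Yes

Line 1: emperor(3) + fades(1) + low(1) = 5 ✓
Line 2: easily(3) + loud(1) + drum(1) = 5 ✓
Line 3: easily(3) + weary(2) = 5 ✓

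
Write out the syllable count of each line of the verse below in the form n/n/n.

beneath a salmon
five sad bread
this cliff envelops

Line 1: beneath(2) + a(1) + salmon(2) = 5
Line 2: five(1) + sad(1) + bread(1) = 3
Line 3: this(1) + cliff(1) + envelops(3) = 5

5/3/5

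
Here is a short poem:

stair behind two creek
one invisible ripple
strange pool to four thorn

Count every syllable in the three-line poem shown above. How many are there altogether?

17

Line 1: stair(1) + behind(2) + two(1) + creek(1) = 5
Line 2: one(1) + invisible(4) + ripple(2) = 7
Line 3: strange(1) + pool(1) + to(1) + four(1) + thorn(1) = 5
Total: 5 + 7 + 5 = 17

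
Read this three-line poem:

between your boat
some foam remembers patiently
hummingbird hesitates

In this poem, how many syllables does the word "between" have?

"between" has 2 syllables.

2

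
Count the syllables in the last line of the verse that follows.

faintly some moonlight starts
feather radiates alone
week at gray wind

The last line: "week at gray wind": 1+1+1+1 = 4

4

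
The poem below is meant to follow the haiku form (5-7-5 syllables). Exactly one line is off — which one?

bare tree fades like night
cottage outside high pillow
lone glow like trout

Line 1: "bare tree fades like night": 1+1+1+1+1 = 5 ✓
Line 2: "cottage outside high pillow": 2+2+1+2 = 7 ✓
Line 3: "lone glow like trout": 1+1+1+1 = 4 (expected 5)

The third line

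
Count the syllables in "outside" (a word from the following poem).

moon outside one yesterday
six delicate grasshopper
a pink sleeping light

2

"outside" has 2 syllables.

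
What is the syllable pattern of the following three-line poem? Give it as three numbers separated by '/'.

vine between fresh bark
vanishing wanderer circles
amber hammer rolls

5/8/5

Line 1: "vine between fresh bark": 1+2+1+1 = 5
Line 2: "vanishing wanderer circles": 3+3+2 = 8
Line 3: "amber hammer rolls": 2+2+1 = 5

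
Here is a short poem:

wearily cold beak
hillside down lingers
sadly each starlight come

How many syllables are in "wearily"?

3

"wearily" has 3 syllables.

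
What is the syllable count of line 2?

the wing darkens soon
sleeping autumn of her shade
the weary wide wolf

7

Line 2: sleeping (2), autumn (2), of (1), her (1), shade (1) → 7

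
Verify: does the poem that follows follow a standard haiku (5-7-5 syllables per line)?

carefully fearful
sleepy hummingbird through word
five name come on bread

Line 1: carefully (3), fearful (2) → 5 ✓
Line 2: sleepy (2), hummingbird (3), through (1), word (1) → 7 ✓
Line 3: five (1), name (1), come (1), on (1), bread (1) → 5 ✓

Yes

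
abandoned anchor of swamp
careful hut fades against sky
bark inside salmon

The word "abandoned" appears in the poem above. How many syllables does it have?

3

"abandoned" has 3 syllables.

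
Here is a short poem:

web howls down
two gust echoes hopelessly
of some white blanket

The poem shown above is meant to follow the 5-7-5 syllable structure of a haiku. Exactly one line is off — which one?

The first line

Line 1: "web howls down": 1+1+1 = 3 (expected 5)
Line 2: "two gust echoes hopelessly": 1+1+2+3 = 7 ✓
Line 3: "of some white blanket": 1+1+1+2 = 5 ✓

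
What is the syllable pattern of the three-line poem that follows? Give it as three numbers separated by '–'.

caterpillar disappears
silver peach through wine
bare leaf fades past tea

7–5–5

Line 1: "caterpillar disappears": 4+3 = 7
Line 2: "silver peach through wine": 2+1+1+1 = 5
Line 3: "bare leaf fades past tea": 1+1+1+1+1 = 5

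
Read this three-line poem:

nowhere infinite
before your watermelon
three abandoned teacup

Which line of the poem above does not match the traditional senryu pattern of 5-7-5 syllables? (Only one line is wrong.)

Line 1: nowhere(2) + infinite(3) = 5 ✓
Line 2: before(2) + your(1) + watermelon(4) = 7 ✓
Line 3: three(1) + abandoned(3) + teacup(2) = 6 (expected 5)

The third line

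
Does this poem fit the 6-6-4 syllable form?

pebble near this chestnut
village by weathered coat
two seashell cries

Yes

Line 1: pebble (2), near (1), this (1), chestnut (2) → 6 ✓
Line 2: village (2), by (1), weathered (2), coat (1) → 6 ✓
Line 3: two (1), seashell (2), cries (1) → 4 ✓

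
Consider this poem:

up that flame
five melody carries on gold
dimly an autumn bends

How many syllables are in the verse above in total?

Line 1: up(1) + that(1) + flame(1) = 3
Line 2: five(1) + melody(3) + carries(2) + on(1) + gold(1) = 8
Line 3: dimly(2) + an(1) + autumn(2) + bends(1) = 6
Total: 3 + 8 + 6 = 17

17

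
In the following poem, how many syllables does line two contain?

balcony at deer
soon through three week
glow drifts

Line two: "soon through three week": 1+1+1+1 = 4

4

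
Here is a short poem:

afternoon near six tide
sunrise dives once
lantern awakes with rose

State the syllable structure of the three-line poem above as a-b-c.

Line 1: afternoon (3), near (1), six (1), tide (1) → 6
Line 2: sunrise (2), dives (1), once (1) → 4
Line 3: lantern (2), awakes (2), with (1), rose (1) → 6

6-4-6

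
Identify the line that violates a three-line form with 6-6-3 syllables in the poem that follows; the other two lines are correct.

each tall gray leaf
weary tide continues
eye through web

Line 1

Line 1: each(1) + tall(1) + gray(1) + leaf(1) = 4 (expected 6)
Line 2: weary(2) + tide(1) + continues(3) = 6 ✓
Line 3: eye(1) + through(1) + web(1) = 3 ✓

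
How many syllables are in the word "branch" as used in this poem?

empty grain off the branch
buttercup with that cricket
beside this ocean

1

"branch" has 1 syllable.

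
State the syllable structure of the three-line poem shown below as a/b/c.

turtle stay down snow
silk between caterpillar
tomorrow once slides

5/7/5

Line 1: turtle(2) + stay(1) + down(1) + snow(1) = 5
Line 2: silk(1) + between(2) + caterpillar(4) = 7
Line 3: tomorrow(3) + once(1) + slides(1) = 5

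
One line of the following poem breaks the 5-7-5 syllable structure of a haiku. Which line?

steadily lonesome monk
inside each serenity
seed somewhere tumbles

Line 1: "steadily lonesome monk": 3+2+1 = 6 (expected 5)
Line 2: "inside each serenity": 2+1+4 = 7 ✓
Line 3: "seed somewhere tumbles": 1+2+2 = 5 ✓

Line 1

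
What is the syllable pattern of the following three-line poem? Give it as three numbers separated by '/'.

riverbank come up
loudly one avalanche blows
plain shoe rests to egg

Line 1: riverbank(3) + come(1) + up(1) = 5
Line 2: loudly(2) + one(1) + avalanche(3) + blows(1) = 7
Line 3: plain(1) + shoe(1) + rests(1) + to(1) + egg(1) = 5

5/7/5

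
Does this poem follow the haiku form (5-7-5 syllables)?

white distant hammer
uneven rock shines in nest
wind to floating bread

Line 1: "white distant hammer": 1+2+2 = 5 ✓
Line 2: "uneven rock shines in nest": 3+1+1+1+1 = 7 ✓
Line 3: "wind to floating bread": 1+1+2+1 = 5 ✓

Yes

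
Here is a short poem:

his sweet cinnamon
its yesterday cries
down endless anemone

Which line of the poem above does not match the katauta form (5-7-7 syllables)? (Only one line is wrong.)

Line 1: his (1), sweet (1), cinnamon (3) → 5 ✓
Line 2: its (1), yesterday (3), cries (1) → 5 (expected 7)
Line 3: down (1), endless (2), anemone (4) → 7 ✓

The second line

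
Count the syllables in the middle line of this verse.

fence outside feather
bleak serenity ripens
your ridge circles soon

The middle line: "bleak serenity ripens": 1+4+2 = 7

7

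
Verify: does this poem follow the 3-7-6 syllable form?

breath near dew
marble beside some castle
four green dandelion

Yes

Line 1: breath (1), near (1), dew (1) → 3 ✓
Line 2: marble (2), beside (2), some (1), castle (2) → 7 ✓
Line 3: four (1), green (1), dandelion (4) → 6 ✓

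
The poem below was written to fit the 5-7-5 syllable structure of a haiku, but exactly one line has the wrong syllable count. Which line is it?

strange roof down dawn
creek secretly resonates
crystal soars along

Line 1: "strange roof down dawn": 1+1+1+1 = 4 (expected 5)
Line 2: "creek secretly resonates": 1+3+3 = 7 ✓
Line 3: "crystal soars along": 2+1+2 = 5 ✓

The first line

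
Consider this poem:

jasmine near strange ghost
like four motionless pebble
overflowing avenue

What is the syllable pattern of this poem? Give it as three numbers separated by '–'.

Line 1: jasmine (2), near (1), strange (1), ghost (1) → 5
Line 2: like (1), four (1), motionless (3), pebble (2) → 7
Line 3: overflowing (4), avenue (3) → 7

5–7–7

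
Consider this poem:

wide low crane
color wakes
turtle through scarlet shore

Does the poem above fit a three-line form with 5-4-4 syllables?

No

Line 1: wide (1), low (1), crane (1) → 3 (expected 5)
Line 2: color (2), wakes (1) → 3 (expected 4)
Line 3: turtle (2), through (1), scarlet (2), shore (1) → 6 (expected 4)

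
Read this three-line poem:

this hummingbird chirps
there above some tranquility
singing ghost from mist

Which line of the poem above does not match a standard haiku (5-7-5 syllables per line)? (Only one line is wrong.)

Line 1: this(1) + hummingbird(3) + chirps(1) = 5 ✓
Line 2: there(1) + above(2) + some(1) + tranquility(4) = 8 (expected 7)
Line 3: singing(2) + ghost(1) + from(1) + mist(1) = 5 ✓

Line 2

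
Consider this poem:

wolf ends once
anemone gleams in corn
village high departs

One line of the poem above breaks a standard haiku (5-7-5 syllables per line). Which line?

Line 1: "wolf ends once": 1+1+1 = 3 (expected 5)
Line 2: "anemone gleams in corn": 4+1+1+1 = 7 ✓
Line 3: "village high departs": 2+1+2 = 5 ✓

Line 1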